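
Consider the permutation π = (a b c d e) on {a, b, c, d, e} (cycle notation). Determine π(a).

b

a appears in (a b c d e); the next entry (wrapping around) is b.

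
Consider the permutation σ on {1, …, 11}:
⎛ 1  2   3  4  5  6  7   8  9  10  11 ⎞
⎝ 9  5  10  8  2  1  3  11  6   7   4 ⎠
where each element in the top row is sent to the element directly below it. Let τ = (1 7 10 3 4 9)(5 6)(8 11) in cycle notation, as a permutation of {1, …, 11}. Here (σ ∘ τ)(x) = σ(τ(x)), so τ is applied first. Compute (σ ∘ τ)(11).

(σ ∘ τ)(11) = σ(τ(11)). τ(11) = 8, then σ(8) = 11. So (σ ∘ τ)(11) = 11.

11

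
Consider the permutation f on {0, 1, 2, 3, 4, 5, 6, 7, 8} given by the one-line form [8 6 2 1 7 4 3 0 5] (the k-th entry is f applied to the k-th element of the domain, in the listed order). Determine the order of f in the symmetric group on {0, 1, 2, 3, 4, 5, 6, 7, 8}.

The disjoint-cycle form of f has cycle lengths 5, 3, 1.
The order is lcm(5, 3) = 15.

15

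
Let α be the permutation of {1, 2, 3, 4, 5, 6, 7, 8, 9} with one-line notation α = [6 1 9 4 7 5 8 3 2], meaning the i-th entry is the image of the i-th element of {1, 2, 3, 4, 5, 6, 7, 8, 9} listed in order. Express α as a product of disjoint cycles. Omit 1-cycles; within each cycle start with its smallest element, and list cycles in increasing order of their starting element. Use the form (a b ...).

From 1: 1 → 6 → 5 → 7 → 8 → 3 → 9 → 2 → 1, closing the cycle (1 6 5 7 8 3 9 2).
Continuing from each remaining unvisited element yields (1 6 5 7 8 3 9 2).

(1 6 5 7 8 3 9 2)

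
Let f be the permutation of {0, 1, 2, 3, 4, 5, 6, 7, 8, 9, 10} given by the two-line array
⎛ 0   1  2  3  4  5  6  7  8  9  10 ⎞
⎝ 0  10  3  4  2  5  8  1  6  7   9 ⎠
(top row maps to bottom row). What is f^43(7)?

Tracing 7 → 1 → … returns to 7 after 4 steps, so 7 lies in a 4-cycle (1 10 9 7).
Since the cycle has length 4, f^43 acts on it the same as f^3 (43 mod 4 = 3).
Advancing 3 steps from 7: 7 → 1 → 10 → 9.

9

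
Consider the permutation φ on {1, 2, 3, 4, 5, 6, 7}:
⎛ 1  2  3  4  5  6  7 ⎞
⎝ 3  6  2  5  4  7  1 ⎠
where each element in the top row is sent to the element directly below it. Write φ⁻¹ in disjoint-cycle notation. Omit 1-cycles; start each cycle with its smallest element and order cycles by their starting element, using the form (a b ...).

First write φ in disjoint cycles: (1 3 2 6 7)(4 5).
The inverse reverses every cycle; in canonical form, φ⁻¹ = (1 7 6 2 3)(4 5).

(1 7 6 2 3)(4 5)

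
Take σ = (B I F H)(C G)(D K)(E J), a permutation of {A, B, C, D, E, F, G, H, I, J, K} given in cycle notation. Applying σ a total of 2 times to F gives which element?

B

F lies in the 4-cycle (B I F H).
Stepping 2 places around the cycle: F → H → B.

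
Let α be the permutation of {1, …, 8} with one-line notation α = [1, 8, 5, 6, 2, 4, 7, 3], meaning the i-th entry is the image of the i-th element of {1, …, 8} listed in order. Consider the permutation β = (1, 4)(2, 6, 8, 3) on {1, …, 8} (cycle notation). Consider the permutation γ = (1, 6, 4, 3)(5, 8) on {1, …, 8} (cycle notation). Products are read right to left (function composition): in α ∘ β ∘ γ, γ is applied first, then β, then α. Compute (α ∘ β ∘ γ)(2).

4

Apply the permutations in order: γ(2) = 2, then β(2) = 6, then α(6) = 4. So (α ∘ β ∘ γ)(2) = 4.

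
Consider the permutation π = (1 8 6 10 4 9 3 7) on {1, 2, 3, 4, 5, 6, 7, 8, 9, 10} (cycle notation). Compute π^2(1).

1 lies in the 8-cycle (1 8 6 10 4 9 3 7).
Stepping 2 places around the cycle: 1 → 8 → 6.

6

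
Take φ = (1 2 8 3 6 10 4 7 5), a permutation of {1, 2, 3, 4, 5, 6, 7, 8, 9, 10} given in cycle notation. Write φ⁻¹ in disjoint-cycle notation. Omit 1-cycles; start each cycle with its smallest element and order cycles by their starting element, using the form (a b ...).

If φ sends a → b within a cycle, φ⁻¹ sends b → a; equivalently, reverse each cycle.
Reversing each cycle of φ and rotating so the smallest element leads gives (1 5 7 4 10 6 3 8 2).

(1 5 7 4 10 6 3 8 2)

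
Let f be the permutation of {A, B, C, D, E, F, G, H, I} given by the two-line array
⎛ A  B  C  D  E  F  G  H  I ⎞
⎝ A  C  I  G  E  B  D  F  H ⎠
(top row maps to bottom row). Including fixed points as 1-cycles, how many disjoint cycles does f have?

The cycle decomposition is (A)(B C I H F)(D G)(E), which has 4 cycles (counting 1-cycles).

4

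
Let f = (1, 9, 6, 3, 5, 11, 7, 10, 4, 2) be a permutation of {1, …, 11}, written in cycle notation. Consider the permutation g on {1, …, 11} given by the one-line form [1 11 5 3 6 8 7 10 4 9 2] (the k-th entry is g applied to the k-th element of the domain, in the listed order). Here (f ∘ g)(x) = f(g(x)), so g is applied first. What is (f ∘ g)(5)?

3

g(5) = 6, then f(6) = 3; composing gives (f ∘ g)(5) = 3.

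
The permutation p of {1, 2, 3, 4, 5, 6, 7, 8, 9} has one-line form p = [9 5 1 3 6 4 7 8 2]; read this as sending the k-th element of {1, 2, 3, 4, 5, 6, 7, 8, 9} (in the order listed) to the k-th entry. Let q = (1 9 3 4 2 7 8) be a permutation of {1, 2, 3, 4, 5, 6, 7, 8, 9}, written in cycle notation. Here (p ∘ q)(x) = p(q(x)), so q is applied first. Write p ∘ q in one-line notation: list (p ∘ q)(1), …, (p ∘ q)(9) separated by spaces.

For each element, apply q then p: 1 → 9 → 2; 2 → 7 → 7; 3 → 4 → 3; 4 → 2 → 5; 5 → 5 → 6; 6 → 6 → 4; 7 → 8 → 8; 8 → 1 → 9; 9 → 3 → 1.
Collecting the images, p ∘ q = [2 7 3 5 6 4 8 9 1].

2 7 3 5 6 4 8 9 1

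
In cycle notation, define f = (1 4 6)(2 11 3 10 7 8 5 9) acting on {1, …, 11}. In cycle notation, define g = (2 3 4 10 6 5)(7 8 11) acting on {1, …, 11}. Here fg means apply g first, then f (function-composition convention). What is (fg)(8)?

3

First apply g: g(8) = 11, then f(11) = 3. Thus (fg)(8) = 3.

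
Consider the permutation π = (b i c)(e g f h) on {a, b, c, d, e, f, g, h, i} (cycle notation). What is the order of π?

12

The disjoint cycles have lengths 4, 3, 1, 1.
Since disjoint cycles commute, ord(π) = lcm(4, 3) = 12.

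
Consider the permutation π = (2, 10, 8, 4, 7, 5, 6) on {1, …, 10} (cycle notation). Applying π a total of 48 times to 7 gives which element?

7 lies in the 7-cycle (2, 10, 8, 4, 7, 5, 6).
Since the cycle has length 7, π^48 acts on it the same as π^6 (48 mod 7 = 6).
Advancing 6 steps from 7: 7 → 5 → 6 → 2 → 10 → 8 → 4.

4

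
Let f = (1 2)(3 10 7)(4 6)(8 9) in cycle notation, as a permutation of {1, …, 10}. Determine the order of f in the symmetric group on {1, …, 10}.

The disjoint cycles have lengths 3, 2, 2, 2, 1.
The order of f is the least common multiple of its cycle lengths: lcm(3, 2, 2, 2) = 6.

6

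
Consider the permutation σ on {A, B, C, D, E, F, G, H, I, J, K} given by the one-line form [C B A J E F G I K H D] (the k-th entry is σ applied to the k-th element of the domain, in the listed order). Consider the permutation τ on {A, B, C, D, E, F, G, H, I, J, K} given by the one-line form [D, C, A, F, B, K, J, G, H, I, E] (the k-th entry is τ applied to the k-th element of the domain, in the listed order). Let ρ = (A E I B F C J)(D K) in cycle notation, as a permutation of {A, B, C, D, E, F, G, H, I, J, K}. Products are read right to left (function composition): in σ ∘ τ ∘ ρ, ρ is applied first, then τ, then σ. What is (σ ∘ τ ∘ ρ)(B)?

D

(σ ∘ τ ∘ ρ)(B) = σ(τ(ρ(B))). ρ(B) = F, then τ(F) = K, then σ(K) = D, so the result is D.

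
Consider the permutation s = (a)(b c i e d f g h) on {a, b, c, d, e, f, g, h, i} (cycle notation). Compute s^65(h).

b

h lies in the 8-cycle (b c i e d f g h).
On an 8-cycle, s^8 is the identity, so s^65 = s^1 there (65 ≡ 1 mod 8).
Stepping 1 place around the cycle: h → b.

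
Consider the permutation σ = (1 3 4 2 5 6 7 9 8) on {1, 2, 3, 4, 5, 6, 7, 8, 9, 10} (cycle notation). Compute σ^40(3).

6

3 lies in the 9-cycle (1 3 4 2 5 6 7 9 8).
Powers repeat with period 9 on this cycle, and 40 mod 9 = 4, so σ^40(3) = σ^4(3).
Stepping 4 places around the cycle: 3 → 4 → 2 → 5 → 6.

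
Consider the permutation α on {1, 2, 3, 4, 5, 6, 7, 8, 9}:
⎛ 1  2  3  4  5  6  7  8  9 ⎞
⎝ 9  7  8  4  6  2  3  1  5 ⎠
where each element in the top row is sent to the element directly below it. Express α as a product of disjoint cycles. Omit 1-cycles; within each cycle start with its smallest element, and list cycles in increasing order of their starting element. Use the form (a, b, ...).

From 1: 1 → 9 → 5 → 6 → 2 → 7 → 3 → 8 → 1, closing the cycle (1, 9, 5, 6, 2, 7, 3, 8).
Repeating from the next unused element and collecting all non-trivial cycles gives (1, 9, 5, 6, 2, 7, 3, 8).

(1, 9, 5, 6, 2, 7, 3, 8)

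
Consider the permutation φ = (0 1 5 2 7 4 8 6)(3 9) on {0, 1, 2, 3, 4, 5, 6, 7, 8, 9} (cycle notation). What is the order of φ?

The disjoint cycles have lengths 8, 2.
The order is lcm(8, 2) = 8.

8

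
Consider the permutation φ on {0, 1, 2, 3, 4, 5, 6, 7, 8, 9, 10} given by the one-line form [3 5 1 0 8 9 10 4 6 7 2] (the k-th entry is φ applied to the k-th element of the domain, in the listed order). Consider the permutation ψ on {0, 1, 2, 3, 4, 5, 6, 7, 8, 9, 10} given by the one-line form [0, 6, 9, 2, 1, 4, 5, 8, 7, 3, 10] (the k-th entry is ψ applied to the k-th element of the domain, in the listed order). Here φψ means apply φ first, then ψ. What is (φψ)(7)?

First apply φ: φ(7) = 4, then ψ(4) = 1. Thus (φψ)(7) = 1.

1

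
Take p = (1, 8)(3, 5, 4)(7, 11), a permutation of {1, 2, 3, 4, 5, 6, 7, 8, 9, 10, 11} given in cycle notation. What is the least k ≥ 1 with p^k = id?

6

The cycle type of p is (3, 2, 2, 1, 1, 1, 1).
The order of p is the least common multiple of its cycle lengths: lcm(3, 2, 2) = 6.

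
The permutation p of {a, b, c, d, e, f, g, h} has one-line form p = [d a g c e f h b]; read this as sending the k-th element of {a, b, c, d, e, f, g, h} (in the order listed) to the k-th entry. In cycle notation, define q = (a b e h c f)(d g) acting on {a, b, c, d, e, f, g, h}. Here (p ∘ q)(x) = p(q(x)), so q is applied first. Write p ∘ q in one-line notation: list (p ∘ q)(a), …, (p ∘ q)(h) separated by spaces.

For each element, apply q then p: a → b → a; b → e → e; c → f → f; d → g → h; e → h → b; f → a → d; g → d → c; h → c → g.
Collecting the images, p ∘ q = [a e f h b d c g].

a e f h b d c g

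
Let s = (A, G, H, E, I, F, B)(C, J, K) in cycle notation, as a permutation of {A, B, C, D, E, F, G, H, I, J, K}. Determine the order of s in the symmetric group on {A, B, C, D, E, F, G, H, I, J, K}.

The cycle type of s is (7, 3, 1).
The order is lcm(7, 3) = 21.

21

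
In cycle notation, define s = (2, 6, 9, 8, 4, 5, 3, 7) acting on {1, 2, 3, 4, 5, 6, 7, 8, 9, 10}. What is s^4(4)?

2

4 lies in the 8-cycle (2, 6, 9, 8, 4, 5, 3, 7).
Advancing 4 steps from 4: 4 → 5 → 3 → 7 → 2.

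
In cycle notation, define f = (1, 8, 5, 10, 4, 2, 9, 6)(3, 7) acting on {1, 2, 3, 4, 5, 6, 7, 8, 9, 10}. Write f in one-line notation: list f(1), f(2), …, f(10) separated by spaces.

8 9 7 2 10 1 3 5 6 4

Each element maps to the next entry in its cycle (wrapping to the front): 1→8, 2→9, 3→7, 4→2, 5→10, 6→1, 7→3, 8→5, 9→6, 10→4.
So the one-line form is 8 9 7 2 10 1 3 5 6 4.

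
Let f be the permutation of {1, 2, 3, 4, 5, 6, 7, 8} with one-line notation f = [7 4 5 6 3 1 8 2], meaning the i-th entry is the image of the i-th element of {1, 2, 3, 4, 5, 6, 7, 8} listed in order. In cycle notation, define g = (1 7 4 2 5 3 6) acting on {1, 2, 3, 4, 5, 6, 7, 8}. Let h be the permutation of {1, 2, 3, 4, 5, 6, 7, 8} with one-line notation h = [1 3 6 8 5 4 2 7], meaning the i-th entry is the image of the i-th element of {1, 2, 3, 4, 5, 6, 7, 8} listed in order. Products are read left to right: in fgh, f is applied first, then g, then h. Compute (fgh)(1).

8

Apply the permutations in order: f(1) = 7, then g(7) = 4, then h(4) = 8. So (fgh)(1) = 8.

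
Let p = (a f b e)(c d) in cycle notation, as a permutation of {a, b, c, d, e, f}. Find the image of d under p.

c

Within (c d), d ↦ c.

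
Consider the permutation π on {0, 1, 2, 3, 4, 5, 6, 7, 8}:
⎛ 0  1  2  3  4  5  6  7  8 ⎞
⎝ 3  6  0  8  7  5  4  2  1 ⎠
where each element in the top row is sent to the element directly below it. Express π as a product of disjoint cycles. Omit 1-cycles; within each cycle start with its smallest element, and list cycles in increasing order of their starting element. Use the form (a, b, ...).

Start at 0 and follow images: 0 → 3 → 8 → 1 → 6 → 4 → 7 → 2 → 0, giving the cycle (0, 3, 8, 1, 6, 4, 7, 2).
Repeating from the next unused element and collecting all non-trivial cycles gives (0, 3, 8, 1, 6, 4, 7, 2).

(0, 3, 8, 1, 6, 4, 7, 2)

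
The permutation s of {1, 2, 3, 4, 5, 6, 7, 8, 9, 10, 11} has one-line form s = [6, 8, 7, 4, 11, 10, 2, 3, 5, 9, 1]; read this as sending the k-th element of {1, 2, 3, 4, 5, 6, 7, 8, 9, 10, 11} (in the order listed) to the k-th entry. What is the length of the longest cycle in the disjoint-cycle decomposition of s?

6

Decomposing into disjoint cycles gives (1, 6, 10, 9, 5, 11)(2, 8, 3, 7); the longest has length 6.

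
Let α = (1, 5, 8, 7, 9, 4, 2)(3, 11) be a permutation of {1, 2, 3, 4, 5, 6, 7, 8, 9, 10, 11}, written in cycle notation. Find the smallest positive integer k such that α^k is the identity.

14

The cycle type of α is (7, 2, 1, 1).
The order of α is the least common multiple of its cycle lengths: lcm(7, 2) = 14.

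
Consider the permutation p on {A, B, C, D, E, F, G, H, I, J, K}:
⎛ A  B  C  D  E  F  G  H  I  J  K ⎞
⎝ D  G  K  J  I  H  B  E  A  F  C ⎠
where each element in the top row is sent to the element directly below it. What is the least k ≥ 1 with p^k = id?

14

The disjoint-cycle form of p has cycle lengths 7, 2, 2.
The order of p is the least common multiple of its cycle lengths: lcm(7, 2, 2) = 14.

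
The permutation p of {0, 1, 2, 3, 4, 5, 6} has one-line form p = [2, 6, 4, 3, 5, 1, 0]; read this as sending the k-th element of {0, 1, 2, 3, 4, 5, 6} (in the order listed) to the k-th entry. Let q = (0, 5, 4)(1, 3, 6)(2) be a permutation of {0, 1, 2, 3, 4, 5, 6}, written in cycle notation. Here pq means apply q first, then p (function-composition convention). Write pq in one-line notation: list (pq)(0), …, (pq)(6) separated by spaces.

1 3 4 0 2 5 6

(pq)(x) = p(q(x)). Computing each image: p(q(0)) = p(5) = 1, p(q(1)) = p(3) = 3, p(q(2)) = p(2) = 4, p(q(3)) = p(6) = 0, p(q(4)) = p(0) = 2, p(q(5)) = p(4) = 5, p(q(6)) = p(1) = 6.
Hence pq = [1 3 4 0 2 5 6].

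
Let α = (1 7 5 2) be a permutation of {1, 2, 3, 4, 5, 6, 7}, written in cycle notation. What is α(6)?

6 does not appear in any cycle of α, so it is a fixed point: α(6) = 6.

6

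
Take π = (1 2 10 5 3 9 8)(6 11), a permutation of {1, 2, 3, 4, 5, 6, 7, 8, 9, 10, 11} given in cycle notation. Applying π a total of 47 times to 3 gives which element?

10

3 lies in the 7-cycle (1 2 10 5 3 9 8).
On a 7-cycle, π^7 is the identity, so π^47 = π^5 there (47 ≡ 5 mod 7).
Advancing 5 steps from 3: 3 → 9 → 8 → 1 → 2 → 10.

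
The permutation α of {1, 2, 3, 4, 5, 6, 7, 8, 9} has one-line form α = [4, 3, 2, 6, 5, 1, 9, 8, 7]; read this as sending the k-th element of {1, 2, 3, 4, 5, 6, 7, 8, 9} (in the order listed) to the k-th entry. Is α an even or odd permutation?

even

In disjoint-cycle form the cycle lengths are 3, 2, 2, 1, 1.
A cycle of length ℓ contributes ℓ−1 transpositions, so α is a product of 2 + 1 + 1 = 4 transpositions — even.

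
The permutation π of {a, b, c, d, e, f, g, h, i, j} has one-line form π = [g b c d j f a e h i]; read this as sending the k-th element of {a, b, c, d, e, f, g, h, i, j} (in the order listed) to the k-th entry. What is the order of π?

The disjoint-cycle form of π has cycle lengths 4, 2, 1, 1, 1, 1.
The order is lcm(4, 2) = 4.

4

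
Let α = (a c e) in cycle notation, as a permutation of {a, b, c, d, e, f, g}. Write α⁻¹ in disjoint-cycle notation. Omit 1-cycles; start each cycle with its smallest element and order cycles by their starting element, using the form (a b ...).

The inverse reverses each cycle.
Reversing each cycle of α and rotating so the smallest element leads gives (a e c).

(a e c)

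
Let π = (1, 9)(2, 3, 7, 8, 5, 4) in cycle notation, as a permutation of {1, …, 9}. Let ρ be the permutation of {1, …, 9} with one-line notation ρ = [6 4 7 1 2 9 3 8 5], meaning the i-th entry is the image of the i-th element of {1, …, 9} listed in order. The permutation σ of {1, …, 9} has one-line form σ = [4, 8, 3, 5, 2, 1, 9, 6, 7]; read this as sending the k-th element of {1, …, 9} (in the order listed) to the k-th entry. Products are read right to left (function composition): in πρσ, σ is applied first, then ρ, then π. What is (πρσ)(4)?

(πρσ)(4) = π(ρ(σ(4))). σ(4) = 5, then ρ(5) = 2, then π(2) = 3, so the result is 3.

3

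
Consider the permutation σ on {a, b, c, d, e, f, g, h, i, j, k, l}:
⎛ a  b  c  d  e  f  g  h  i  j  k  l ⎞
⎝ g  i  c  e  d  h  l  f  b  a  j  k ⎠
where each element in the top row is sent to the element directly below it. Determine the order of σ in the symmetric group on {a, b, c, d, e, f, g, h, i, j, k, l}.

The disjoint-cycle form of σ has cycle lengths 5, 2, 2, 2, 1.
The order is lcm(5, 2, 2, 2) = 10.

10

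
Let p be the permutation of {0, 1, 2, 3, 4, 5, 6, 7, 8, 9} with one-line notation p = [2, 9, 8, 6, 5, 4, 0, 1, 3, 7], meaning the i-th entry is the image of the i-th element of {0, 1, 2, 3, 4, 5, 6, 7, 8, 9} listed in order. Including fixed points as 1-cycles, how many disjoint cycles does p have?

The cycle decomposition is (0, 2, 8, 3, 6)(1, 9, 7)(4, 5), which has 3 cycles (counting 1-cycles).

3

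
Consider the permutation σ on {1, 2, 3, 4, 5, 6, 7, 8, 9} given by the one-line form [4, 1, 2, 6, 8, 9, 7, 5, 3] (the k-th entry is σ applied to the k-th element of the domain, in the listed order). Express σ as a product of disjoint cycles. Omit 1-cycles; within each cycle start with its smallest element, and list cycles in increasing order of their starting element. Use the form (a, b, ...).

From 1: 1 → 4 → 6 → 9 → 3 → 2 → 1, closing the cycle (1, 4, 6, 9, 3, 2).
Continuing from each remaining unvisited element yields (1, 4, 6, 9, 3, 2)(5, 8).

(1, 4, 6, 9, 3, 2)(5, 8)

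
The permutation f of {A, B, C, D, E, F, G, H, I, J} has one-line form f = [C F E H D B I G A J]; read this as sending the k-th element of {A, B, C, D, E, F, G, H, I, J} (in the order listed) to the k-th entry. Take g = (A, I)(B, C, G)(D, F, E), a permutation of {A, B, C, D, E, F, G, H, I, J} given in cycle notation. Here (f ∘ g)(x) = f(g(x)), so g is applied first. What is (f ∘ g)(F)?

D

First apply g: g(F) = E, then f(E) = D. Thus (f ∘ g)(F) = D.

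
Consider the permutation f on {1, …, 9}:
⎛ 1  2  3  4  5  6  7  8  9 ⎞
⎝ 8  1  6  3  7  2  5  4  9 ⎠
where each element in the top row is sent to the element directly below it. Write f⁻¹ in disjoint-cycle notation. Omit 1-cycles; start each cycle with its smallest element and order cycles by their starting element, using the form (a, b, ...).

The cycle decomposition of f is (1, 8, 4, 3, 6, 2)(5, 7).
Reversing each cycle (and rotating so the smallest element leads) gives f⁻¹ = (1, 2, 6, 3, 4, 8)(5, 7).

(1, 2, 6, 3, 4, 8)(5, 7)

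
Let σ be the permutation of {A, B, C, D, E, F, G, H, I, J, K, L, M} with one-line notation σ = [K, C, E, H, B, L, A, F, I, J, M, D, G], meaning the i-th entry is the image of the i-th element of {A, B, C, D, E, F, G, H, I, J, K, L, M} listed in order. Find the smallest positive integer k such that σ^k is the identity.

The disjoint-cycle form of σ has cycle lengths 4, 4, 3, 1, 1.
The order is lcm(4, 4, 3) = 12.

12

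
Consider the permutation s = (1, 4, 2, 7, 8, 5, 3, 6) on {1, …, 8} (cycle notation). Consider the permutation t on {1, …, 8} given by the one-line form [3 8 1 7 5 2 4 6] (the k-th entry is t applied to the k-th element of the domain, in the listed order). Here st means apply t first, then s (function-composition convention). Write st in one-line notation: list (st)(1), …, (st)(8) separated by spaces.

(st)(x) = s(t(x)). Computing each image: s(t(1)) = s(3) = 6, s(t(2)) = s(8) = 5, s(t(3)) = s(1) = 4, s(t(4)) = s(7) = 8, s(t(5)) = s(5) = 3, s(t(6)) = s(2) = 7, s(t(7)) = s(4) = 2, s(t(8)) = s(6) = 1.
Hence st = [6 5 4 8 3 7 2 1].

6 5 4 8 3 7 2 1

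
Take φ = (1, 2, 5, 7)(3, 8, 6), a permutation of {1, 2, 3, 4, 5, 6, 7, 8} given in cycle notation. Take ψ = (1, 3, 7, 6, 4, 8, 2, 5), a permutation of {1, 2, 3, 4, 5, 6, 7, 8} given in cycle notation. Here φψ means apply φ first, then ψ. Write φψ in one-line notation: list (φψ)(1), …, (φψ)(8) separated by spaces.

5 1 2 8 6 7 3 4

(φψ)(x) = ψ(φ(x)). Computing each image: ψ(φ(1)) = ψ(2) = 5, ψ(φ(2)) = ψ(5) = 1, ψ(φ(3)) = ψ(8) = 2, ψ(φ(4)) = ψ(4) = 8, ψ(φ(5)) = ψ(7) = 6, ψ(φ(6)) = ψ(3) = 7, ψ(φ(7)) = ψ(1) = 3, ψ(φ(8)) = ψ(6) = 4.
Hence φψ = [5 1 2 8 6 7 3 4].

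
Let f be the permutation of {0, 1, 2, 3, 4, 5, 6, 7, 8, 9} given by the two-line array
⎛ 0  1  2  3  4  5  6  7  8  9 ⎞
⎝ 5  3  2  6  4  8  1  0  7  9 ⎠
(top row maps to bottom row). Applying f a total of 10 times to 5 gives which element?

Tracing 5 → 8 → … returns to 5 after 4 steps, so 5 lies in a 4-cycle (0, 5, 8, 7).
On a 4-cycle, f^4 is the identity, so f^10 = f^2 there (10 ≡ 2 mod 4).
Stepping 2 places around the cycle: 5 → 8 → 7.

7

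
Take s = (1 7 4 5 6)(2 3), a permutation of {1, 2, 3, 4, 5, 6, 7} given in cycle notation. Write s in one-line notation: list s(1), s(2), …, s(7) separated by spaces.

Reading each image from the cycles: 1→7, 2→3, 3→2, 4→5, 5→6, 6→1, 7→4.
Listing these in domain order gives 7 3 2 5 6 1 4.

7 3 2 5 6 1 4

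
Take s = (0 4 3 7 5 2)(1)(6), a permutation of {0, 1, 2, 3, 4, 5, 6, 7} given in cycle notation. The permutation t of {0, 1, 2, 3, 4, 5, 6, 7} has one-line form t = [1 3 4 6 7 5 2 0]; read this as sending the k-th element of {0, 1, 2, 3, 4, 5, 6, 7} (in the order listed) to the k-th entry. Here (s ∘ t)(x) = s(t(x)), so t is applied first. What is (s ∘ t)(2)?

(s ∘ t)(2) = s(t(2)). t(2) = 4, then s(4) = 3. So (s ∘ t)(2) = 3.

3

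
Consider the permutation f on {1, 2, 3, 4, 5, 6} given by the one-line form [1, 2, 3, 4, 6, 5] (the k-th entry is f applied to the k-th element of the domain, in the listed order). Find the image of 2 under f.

2

2 is element number 2 of the domain, and entry number 2 of the one-line form is 2, so f(2) = 2.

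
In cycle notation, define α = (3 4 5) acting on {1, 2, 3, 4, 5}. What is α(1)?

1

1 does not appear in any cycle of α, so it is a fixed point: α(1) = 1.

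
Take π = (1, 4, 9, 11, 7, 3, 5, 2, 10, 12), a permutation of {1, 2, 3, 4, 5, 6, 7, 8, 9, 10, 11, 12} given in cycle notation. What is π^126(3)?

3 lies in the 10-cycle (1, 4, 9, 11, 7, 3, 5, 2, 10, 12).
On a 10-cycle, π^10 is the identity, so π^126 = π^6 there (126 ≡ 6 mod 10).
Stepping 6 places around the cycle: 3 → 5 → 2 → 10 → 12 → 1 → 4.

4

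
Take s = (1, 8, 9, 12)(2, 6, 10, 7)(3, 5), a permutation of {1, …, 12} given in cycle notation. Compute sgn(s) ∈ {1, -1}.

The cycle lengths are 4, 4, 2, 1, 1.
A cycle of length ℓ contributes ℓ−1 transpositions, so s is a product of 3 + 3 + 1 = 7 transpositions — odd.

-1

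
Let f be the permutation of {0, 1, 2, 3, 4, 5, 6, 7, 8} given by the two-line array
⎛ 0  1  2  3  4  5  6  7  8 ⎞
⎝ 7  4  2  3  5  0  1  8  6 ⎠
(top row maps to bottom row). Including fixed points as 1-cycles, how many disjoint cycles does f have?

3

The cycle decomposition is (0, 7, 8, 6, 1, 4, 5)(2)(3), which has 3 cycles (counting 1-cycles).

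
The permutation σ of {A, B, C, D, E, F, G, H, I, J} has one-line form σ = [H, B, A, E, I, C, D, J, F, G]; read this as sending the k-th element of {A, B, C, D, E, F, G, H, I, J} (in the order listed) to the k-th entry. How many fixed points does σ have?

1

The fixed points (elements with σ(x) = x) are {B}, so there is 1.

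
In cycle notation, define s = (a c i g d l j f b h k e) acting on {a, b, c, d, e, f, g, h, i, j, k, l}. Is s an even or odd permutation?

odd

The cycle lengths are 12.
A cycle of length ℓ contributes ℓ−1 transpositions, so s is a product of 11 transpositions — odd.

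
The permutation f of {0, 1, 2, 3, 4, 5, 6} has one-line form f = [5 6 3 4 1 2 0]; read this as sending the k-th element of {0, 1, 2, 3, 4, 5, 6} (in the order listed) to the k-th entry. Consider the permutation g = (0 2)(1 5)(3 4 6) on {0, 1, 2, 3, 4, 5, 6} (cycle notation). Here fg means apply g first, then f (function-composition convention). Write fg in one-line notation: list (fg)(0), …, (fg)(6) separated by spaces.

For each element, apply g then f: 0 → 2 → 3; 1 → 5 → 2; 2 → 0 → 5; 3 → 4 → 1; 4 → 6 → 0; 5 → 1 → 6; 6 → 3 → 4.
Collecting the images, fg = [3 2 5 1 0 6 4].

3 2 5 1 0 6 4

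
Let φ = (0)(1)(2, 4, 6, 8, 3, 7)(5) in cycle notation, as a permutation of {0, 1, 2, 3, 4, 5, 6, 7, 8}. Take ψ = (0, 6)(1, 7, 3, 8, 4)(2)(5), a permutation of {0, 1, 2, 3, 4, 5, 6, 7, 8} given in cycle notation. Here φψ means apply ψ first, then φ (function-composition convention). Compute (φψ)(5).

5

First apply ψ: ψ(5) = 5, then φ(5) = 5. Thus (φψ)(5) = 5.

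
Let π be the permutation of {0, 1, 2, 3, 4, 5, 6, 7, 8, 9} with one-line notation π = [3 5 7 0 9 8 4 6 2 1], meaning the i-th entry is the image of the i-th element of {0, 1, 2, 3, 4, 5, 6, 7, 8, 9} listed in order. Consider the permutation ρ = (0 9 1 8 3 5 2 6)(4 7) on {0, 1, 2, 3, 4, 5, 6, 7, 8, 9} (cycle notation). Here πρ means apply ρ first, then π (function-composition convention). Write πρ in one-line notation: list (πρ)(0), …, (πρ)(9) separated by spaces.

Chase each element through ρ then π: 0 → 9 → 1; 1 → 8 → 2; 2 → 6 → 4; 3 → 5 → 8; 4 → 7 → 6; 5 → 2 → 7; 6 → 0 → 3; 7 → 4 → 9; 8 → 3 → 0; 9 → 1 → 5.
Collecting the images, πρ = [1 2 4 8 6 7 3 9 0 5].

1 2 4 8 6 7 3 9 0 5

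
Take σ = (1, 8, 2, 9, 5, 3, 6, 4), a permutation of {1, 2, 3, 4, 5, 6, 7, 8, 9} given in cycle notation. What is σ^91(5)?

5 lies in the 8-cycle (1, 8, 2, 9, 5, 3, 6, 4).
Since the cycle has length 8, σ^91 acts on it the same as σ^3 (91 mod 8 = 3).
Advancing 3 steps from 5: 5 → 3 → 6 → 4.

4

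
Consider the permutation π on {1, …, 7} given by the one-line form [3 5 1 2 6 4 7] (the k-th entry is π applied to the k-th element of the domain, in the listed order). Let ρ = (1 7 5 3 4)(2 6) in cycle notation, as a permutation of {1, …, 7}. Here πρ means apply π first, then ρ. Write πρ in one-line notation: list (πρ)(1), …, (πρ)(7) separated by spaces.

4 3 7 6 2 1 5

Chase each element through π then ρ: 1 → 3 → 4; 2 → 5 → 3; 3 → 1 → 7; 4 → 2 → 6; 5 → 6 → 2; 6 → 4 → 1; 7 → 7 → 5.
So πρ in one-line form is 4 3 7 6 2 1 5.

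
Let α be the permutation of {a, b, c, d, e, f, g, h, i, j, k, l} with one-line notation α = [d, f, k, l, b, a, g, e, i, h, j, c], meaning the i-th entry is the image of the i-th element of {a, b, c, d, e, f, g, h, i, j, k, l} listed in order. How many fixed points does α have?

2

The fixed points (elements with α(x) = x) are {g, i}, so there are 2.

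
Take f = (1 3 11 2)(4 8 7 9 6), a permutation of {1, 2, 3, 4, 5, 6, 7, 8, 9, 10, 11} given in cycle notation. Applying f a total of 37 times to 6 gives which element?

6 lies in the 5-cycle (4 8 7 9 6).
Since the cycle has length 5, f^37 acts on it the same as f^2 (37 mod 5 = 2).
Stepping 2 places around the cycle: 6 → 4 → 8.

8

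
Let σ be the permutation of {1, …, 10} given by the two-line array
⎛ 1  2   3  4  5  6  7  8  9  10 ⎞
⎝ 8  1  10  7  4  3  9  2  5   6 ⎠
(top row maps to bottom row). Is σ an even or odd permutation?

In disjoint-cycle form the cycle lengths are 4, 3, 3.
A cycle is odd iff its length is even; σ has 1 even-length cycle, so sgn(σ) = (−1)^1 and σ is odd.

odd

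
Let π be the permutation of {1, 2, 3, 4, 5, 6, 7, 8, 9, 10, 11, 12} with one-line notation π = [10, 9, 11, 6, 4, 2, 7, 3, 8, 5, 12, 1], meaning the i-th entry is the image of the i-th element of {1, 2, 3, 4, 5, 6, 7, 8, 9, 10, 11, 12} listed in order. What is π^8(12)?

Tracing 12 → 1 → … returns to 12 after 11 steps, so 12 lies in an 11-cycle (1, 10, 5, 4, 6, 2, 9, 8, 3, 11, 12).
Stepping 8 places around the cycle: 12 → 1 → 10 → 5 → 4 → 6 → 2 → 9 → 8.

8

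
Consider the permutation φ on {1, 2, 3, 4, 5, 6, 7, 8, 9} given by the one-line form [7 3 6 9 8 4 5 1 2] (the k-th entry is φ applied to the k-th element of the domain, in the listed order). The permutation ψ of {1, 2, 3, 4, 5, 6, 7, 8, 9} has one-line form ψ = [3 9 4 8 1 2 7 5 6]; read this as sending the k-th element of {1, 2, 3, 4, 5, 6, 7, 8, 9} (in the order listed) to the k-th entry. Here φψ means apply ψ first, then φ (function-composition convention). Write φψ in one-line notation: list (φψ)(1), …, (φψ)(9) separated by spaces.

For each element, apply ψ then φ: 1 → 3 → 6; 2 → 9 → 2; 3 → 4 → 9; 4 → 8 → 1; 5 → 1 → 7; 6 → 2 → 3; 7 → 7 → 5; 8 → 5 → 8; 9 → 6 → 4.
So φψ in one-line form is 6 2 9 1 7 3 5 8 4.

6 2 9 1 7 3 5 8 4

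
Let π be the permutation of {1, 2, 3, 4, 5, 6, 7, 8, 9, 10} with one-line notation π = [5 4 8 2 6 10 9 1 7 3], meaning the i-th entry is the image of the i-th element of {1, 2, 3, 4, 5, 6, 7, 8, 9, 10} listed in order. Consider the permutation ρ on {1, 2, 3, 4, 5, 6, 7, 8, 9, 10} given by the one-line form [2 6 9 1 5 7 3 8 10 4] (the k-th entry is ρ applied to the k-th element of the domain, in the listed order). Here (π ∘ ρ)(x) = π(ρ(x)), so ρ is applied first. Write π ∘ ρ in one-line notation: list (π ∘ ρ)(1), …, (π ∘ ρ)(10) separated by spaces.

(π ∘ ρ)(x) = π(ρ(x)). Computing each image: π(ρ(1)) = π(2) = 4, π(ρ(2)) = π(6) = 10, π(ρ(3)) = π(9) = 7, π(ρ(4)) = π(1) = 5, π(ρ(5)) = π(5) = 6, π(ρ(6)) = π(7) = 9, π(ρ(7)) = π(3) = 8, π(ρ(8)) = π(8) = 1, π(ρ(9)) = π(10) = 3, π(ρ(10)) = π(4) = 2.
Hence π ∘ ρ = [4 10 7 5 6 9 8 1 3 2].

4 10 7 5 6 9 8 1 3 2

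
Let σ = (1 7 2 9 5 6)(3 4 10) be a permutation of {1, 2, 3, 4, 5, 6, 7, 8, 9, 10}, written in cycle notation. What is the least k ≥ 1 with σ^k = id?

6

The disjoint cycles have lengths 6, 3, 1.
The order is lcm(6, 3) = 6.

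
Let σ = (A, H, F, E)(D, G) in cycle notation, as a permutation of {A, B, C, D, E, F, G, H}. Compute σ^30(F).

F lies in the 4-cycle (A, H, F, E).
Powers repeat with period 4 on this cycle, and 30 mod 4 = 2, so σ^30(F) = σ^2(F).
Advancing 2 steps from F: F → E → A.

A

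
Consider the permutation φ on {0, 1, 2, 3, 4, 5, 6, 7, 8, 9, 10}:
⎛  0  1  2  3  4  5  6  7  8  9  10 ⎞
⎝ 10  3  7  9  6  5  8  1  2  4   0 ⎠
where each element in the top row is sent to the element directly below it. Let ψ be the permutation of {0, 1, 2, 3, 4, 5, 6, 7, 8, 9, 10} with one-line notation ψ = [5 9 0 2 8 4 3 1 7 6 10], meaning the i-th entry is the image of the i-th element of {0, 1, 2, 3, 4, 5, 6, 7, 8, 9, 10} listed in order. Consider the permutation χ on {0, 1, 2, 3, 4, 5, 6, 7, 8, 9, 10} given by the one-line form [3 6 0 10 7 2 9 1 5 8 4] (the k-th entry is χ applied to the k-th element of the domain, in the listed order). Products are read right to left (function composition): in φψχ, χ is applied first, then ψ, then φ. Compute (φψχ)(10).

Chase 10: χ(10) = 4; ψ(4) = 8; φ(8) = 2. Hence (φψχ)(10) = 2.

2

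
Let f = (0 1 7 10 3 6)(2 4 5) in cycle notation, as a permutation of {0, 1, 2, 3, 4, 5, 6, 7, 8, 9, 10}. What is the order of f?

The cycle type of f is (6, 3, 1, 1).
The order is lcm(6, 3) = 6.

6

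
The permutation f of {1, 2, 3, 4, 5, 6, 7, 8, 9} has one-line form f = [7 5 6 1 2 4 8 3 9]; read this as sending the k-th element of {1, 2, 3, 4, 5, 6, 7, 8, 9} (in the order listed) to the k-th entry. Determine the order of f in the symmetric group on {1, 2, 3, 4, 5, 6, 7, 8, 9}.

6

Decomposing into disjoint cycles gives cycle lengths 6, 2, 1.
The order of f is the least common multiple of its cycle lengths: lcm(6, 2) = 6.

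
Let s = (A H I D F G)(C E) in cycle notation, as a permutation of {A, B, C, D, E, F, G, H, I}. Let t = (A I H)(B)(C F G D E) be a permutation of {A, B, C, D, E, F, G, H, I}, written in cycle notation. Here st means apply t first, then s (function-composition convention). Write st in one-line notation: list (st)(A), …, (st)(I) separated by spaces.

D B G C E A F H I

(st)(x) = s(t(x)). Computing each image: s(t(A)) = s(I) = D, s(t(B)) = s(B) = B, s(t(C)) = s(F) = G, s(t(D)) = s(E) = C, s(t(E)) = s(C) = E, s(t(F)) = s(G) = A, s(t(G)) = s(D) = F, s(t(H)) = s(A) = H, s(t(I)) = s(H) = I.
Hence st = [D B G C E A F H I].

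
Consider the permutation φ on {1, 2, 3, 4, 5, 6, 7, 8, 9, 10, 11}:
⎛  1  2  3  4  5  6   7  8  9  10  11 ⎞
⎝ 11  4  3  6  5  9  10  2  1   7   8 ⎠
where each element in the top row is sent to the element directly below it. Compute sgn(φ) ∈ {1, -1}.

-1

In disjoint-cycle form the cycle lengths are 7, 2, 1, 1.
A cycle of length ℓ contributes ℓ−1 transpositions, so φ is a product of 6 + 1 = 7 transpositions — odd.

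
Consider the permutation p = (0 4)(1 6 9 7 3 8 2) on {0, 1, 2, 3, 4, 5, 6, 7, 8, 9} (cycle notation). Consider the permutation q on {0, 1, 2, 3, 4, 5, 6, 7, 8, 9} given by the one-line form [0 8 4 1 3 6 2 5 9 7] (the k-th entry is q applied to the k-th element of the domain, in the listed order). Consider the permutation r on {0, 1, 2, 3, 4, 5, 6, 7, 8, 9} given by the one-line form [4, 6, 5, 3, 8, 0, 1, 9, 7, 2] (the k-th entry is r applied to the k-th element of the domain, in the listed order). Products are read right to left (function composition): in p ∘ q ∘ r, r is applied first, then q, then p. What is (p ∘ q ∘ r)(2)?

Chase 2: r(2) = 5; q(5) = 6; p(6) = 9. Hence (p ∘ q ∘ r)(2) = 9.

9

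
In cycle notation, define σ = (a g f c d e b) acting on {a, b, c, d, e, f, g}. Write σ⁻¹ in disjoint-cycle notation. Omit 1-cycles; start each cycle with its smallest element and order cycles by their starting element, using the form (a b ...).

If σ sends a → b within a cycle, σ⁻¹ sends b → a; equivalently, reverse each cycle.
Reversing each cycle of σ and rotating so the smallest element leads gives (a b e d c f g).

(a b e d c f g)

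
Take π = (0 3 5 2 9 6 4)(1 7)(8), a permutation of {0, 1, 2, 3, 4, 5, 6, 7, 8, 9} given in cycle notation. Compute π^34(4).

6

4 lies in the 7-cycle (0 3 5 2 9 6 4).
Powers repeat with period 7 on this cycle, and 34 mod 7 = 6, so π^34(4) = π^6(4).
Advancing 6 steps from 4: 4 → 0 → 3 → 5 → 2 → 9 → 6.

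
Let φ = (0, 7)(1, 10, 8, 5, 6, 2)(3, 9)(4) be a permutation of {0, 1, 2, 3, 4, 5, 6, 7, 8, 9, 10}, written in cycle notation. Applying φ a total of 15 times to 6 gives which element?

10

6 lies in the 6-cycle (1, 10, 8, 5, 6, 2).
Since the cycle has length 6, φ^15 acts on it the same as φ^3 (15 mod 6 = 3).
Advancing 3 steps from 6: 6 → 2 → 1 → 10.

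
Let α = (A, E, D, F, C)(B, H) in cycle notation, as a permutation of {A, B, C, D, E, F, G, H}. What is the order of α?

The cycle type of α is (5, 2, 1).
The order is lcm(5, 2) = 10.

10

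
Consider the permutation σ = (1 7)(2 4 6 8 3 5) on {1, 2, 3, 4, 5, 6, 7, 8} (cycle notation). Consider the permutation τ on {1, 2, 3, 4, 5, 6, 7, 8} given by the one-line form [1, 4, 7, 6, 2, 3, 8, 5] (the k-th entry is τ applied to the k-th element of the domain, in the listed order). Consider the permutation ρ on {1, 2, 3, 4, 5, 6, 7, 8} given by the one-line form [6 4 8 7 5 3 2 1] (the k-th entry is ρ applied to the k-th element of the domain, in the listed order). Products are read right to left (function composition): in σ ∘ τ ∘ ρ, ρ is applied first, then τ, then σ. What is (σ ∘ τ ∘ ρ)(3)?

Apply the permutations in order: ρ(3) = 8, then τ(8) = 5, then σ(5) = 2. So (σ ∘ τ ∘ ρ)(3) = 2.

2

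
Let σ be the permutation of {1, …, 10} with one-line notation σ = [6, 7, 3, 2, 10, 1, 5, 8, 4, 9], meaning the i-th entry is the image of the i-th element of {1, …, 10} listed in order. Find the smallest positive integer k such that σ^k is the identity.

Decomposing into disjoint cycles gives cycle lengths 6, 2, 1, 1.
The order is lcm(6, 2) = 6.

6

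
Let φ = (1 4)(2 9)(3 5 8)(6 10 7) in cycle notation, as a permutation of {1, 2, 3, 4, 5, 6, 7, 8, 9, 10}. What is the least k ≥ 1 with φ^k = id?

6

The cycle type of φ is (3, 3, 2, 2).
Since disjoint cycles commute, ord(φ) = lcm(3, 3, 2, 2) = 6.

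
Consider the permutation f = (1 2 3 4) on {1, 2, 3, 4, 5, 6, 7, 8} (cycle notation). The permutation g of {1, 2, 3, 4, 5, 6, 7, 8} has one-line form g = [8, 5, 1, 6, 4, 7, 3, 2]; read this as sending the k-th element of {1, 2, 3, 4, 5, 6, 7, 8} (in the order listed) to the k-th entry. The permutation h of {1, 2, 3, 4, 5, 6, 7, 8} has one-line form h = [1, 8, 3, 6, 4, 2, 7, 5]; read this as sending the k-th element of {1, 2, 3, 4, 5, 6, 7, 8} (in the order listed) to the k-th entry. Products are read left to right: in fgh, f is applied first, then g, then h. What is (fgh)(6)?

Apply the permutations in order: f(6) = 6, then g(6) = 7, then h(7) = 7. So (fgh)(6) = 7.

7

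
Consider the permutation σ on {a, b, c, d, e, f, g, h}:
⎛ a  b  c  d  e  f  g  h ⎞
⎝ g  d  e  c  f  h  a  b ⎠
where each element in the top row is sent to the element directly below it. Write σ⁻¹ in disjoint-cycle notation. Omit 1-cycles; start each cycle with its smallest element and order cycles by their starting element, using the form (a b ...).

The cycle decomposition of σ is (a g)(b d c e f h).
Reversing each cycle (and rotating so the smallest element leads) gives σ⁻¹ = (a g)(b h f e c d).

(a g)(b h f e c d)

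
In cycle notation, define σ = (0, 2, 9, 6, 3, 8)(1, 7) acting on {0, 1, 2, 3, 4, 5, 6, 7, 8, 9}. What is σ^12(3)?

3

3 lies in the 6-cycle (0, 2, 9, 6, 3, 8).
Powers repeat with period 6 on this cycle, and 12 mod 6 = 0, so σ^12(3) = σ^0(3).
So σ^12(3) = 3.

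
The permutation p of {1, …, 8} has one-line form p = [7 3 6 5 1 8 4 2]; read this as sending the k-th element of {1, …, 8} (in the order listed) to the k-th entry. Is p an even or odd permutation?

even

In disjoint-cycle form the cycle lengths are 4, 4.
A cycle of length ℓ contributes ℓ−1 transpositions, so p is a product of 3 + 3 = 6 transpositions — even.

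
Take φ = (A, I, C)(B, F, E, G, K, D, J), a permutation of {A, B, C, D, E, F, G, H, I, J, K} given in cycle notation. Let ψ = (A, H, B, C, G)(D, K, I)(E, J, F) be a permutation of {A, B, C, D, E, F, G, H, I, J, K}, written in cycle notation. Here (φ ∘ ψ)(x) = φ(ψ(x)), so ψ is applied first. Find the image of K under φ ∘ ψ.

First apply ψ: ψ(K) = I, then φ(I) = C. Thus (φ ∘ ψ)(K) = C.

C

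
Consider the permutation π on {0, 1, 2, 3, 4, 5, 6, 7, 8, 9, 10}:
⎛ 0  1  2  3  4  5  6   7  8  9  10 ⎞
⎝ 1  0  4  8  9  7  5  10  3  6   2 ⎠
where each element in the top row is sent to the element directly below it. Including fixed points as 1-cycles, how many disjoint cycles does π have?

3

The cycle decomposition is (0, 1)(2, 4, 9, 6, 5, 7, 10)(3, 8), which has 3 cycles (counting 1-cycles).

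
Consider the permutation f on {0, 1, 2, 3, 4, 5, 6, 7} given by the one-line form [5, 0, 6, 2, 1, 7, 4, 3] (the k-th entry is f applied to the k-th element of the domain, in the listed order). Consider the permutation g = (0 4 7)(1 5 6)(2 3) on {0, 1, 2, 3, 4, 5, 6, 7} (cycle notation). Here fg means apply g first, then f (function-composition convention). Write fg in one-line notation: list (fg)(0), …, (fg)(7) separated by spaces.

(fg)(x) = f(g(x)). Computing each image: f(g(0)) = f(4) = 1, f(g(1)) = f(5) = 7, f(g(2)) = f(3) = 2, f(g(3)) = f(2) = 6, f(g(4)) = f(7) = 3, f(g(5)) = f(6) = 4, f(g(6)) = f(1) = 0, f(g(7)) = f(0) = 5.
Hence fg = [1 7 2 6 3 4 0 5].

1 7 2 6 3 4 0 5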